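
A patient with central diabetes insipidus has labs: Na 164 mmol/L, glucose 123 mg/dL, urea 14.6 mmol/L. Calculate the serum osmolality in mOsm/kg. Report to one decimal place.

Calculated osmolality = 2·Na + glucose/18 + urea
= 2·164 + 123/18 + 14.6
= 328 + 6.83 + 14.60
= 349.43 mOsm/kg

349.4 mOsm/kg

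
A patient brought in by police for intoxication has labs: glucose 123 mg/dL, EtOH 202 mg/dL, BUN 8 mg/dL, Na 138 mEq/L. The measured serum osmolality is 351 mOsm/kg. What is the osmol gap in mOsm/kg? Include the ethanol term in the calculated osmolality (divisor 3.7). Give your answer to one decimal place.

10.7 mOsm/kg

Calculated osmolality = 2·Na + glucose/18 + BUN/2.8 + ethanol/3.7
= 2·138 + 123/18 + 8/2.8 + 202/3.7
= 276 + 6.83 + 2.86 + 54.59
= 340.28 mOsm/kg ≈ 340.3 mOsm/kg
Osmolar gap = measured − calculated = 351 − 340.3 = 10.7 mOsm/kg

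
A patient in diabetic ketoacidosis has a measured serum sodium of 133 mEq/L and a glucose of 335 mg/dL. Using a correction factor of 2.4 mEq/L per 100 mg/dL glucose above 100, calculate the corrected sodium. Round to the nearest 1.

139 mEq/L

Corrected Na = measured Na + 2.4 · (glucose − 100)/100
= 133 + 2.4 · (335 − 100)/100
= 133 + 5.6
= 138.6 mEq/L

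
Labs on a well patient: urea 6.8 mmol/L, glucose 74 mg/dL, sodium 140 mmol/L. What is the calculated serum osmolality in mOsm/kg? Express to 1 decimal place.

Calculated osmolality = 2·Na + glucose/18 + urea
= 2·140 + 74/18 + 6.8
= 280 + 4.11 + 6.80
= 290.91 mOsm/kg

290.9 mOsm/kg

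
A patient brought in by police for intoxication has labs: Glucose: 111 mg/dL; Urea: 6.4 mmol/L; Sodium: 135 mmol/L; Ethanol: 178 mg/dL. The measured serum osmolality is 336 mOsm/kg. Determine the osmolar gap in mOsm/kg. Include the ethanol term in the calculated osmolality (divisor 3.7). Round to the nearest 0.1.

5.3 mOsm/kg

Calculated osmolality = 2·Na + glucose/18 + urea + ethanol/3.7
= 2·135 + 111/18 + 6.4 + 178/3.7
= 270 + 6.17 + 6.40 + 48.11
= 330.68 mOsm/kg ≈ 330.7 mOsm/kg
Osmolar gap = measured − calculated = 336 − 330.7 = 5.3 mOsm/kg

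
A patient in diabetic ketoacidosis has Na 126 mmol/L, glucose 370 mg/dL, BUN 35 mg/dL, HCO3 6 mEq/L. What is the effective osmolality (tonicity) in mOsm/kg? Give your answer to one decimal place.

Effective osmolality excludes urea (freely permeant across cell membranes):
2·Na + glucose/18
= 2·126 + 370/18
= 252 + 20.56
= 272.56 mOsm/kg

272.6 mOsm/kg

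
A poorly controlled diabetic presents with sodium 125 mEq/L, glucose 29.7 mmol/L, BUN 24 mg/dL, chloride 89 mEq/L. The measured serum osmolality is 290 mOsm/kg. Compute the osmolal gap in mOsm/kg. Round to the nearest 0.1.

Calculated osmolality = 2·Na + glucose + BUN/2.8
= 2·125 + 29.7 + 24/2.8
= 250 + 29.70 + 8.57
= 288.27 mOsm/kg ≈ 288.3 mOsm/kg
Osmolar gap = measured − calculated = 290 − 288.3 = 1.7 mOsm/kg

1.7 mOsm/kg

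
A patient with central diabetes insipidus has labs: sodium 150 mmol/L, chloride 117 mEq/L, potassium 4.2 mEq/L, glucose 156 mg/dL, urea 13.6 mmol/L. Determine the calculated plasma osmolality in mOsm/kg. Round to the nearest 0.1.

322.3 mOsm/kg

Calculated osmolality = 2·Na + glucose/18 + urea
= 2·150 + 156/18 + 13.6
= 300 + 8.67 + 13.60
= 322.27 mOsm/kg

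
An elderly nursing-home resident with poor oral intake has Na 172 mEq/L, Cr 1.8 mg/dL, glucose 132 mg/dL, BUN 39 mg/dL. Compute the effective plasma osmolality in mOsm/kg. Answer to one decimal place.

351.3 mOsm/kg

Effective osmolality excludes urea (freely permeant across cell membranes):
2·Na + glucose/18
= 2·172 + 132/18
= 344 + 7.33
= 351.33 mOsm/kg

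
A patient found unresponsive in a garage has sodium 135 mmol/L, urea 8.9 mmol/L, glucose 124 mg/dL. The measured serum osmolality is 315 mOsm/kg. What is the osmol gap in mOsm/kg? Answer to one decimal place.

29.2 mOsm/kg

Calculated osmolality = 2·Na + glucose/18 + urea
= 2·135 + 124/18 + 8.9
= 270 + 6.89 + 8.90
= 285.79 mOsm/kg ≈ 285.8 mOsm/kg
Osmolar gap = measured − calculated = 315 − 285.8 = 29.2 mOsm/kg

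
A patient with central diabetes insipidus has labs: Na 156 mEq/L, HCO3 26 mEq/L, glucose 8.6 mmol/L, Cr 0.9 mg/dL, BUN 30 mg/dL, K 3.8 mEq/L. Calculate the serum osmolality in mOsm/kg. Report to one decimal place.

Calculated osmolality = 2·Na + glucose + BUN/2.8
= 2·156 + 8.6 + 30/2.8
= 312 + 8.60 + 10.71
= 331.31 mOsm/kg

331.3 mOsm/kg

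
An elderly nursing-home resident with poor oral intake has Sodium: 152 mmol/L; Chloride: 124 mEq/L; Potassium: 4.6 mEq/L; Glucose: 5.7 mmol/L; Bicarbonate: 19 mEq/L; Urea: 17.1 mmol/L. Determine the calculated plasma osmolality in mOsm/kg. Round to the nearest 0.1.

326.8 mOsm/kg

Calculated osmolality = 2·Na + glucose + urea
= 2·152 + 5.7 + 17.1
= 304 + 5.70 + 17.10
= 326.8 mOsm/kg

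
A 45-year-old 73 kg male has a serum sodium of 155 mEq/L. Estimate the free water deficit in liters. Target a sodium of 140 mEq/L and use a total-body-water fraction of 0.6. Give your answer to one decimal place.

4.7 L

TBW = 0.6 · 73 = 43.8 L
Free water deficit = TBW · (Na/140 − 1)
= 43.8 · (155/140 − 1)
= 43.8 · 0.1071
= 4.69 L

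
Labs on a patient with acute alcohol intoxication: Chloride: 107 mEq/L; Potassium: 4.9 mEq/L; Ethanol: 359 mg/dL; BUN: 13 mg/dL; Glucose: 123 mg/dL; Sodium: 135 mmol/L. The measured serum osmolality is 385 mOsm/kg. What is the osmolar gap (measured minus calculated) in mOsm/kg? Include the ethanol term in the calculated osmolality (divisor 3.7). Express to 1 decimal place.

Calculated osmolality = 2·Na + glucose/18 + BUN/2.8 + ethanol/3.7
= 2·135 + 123/18 + 13/2.8 + 359/3.7
= 270 + 6.83 + 4.64 + 97.03
= 378.5 mOsm/kg ≈ 378.5 mOsm/kg
Osmolar gap = measured − calculated = 385 − 378.5 = 6.5 mOsm/kg

6.5 mOsm/kg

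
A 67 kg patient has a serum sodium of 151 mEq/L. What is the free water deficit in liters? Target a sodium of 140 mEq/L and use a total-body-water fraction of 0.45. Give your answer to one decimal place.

2.4 L

TBW = 0.45 · 67 = 30.15 L
Free water deficit = TBW · (Na/140 − 1)
= 30.15 · (151/140 − 1)
= 30.15 · 0.0786
= 2.37 L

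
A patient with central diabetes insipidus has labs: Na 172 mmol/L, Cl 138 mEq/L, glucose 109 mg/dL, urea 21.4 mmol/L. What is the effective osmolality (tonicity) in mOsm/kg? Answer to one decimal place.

350.1 mOsm/kg

Effective osmolality excludes urea (freely permeant across cell membranes):
2·Na + glucose/18
= 2·172 + 109/18
= 344 + 6.06
= 350.06 mOsm/kg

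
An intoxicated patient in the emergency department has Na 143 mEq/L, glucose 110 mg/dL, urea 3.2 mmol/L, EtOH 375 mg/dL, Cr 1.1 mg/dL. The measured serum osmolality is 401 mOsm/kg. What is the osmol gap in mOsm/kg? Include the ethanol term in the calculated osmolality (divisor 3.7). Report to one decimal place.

Calculated osmolality = 2·Na + glucose/18 + urea + ethanol/3.7
= 2·143 + 110/18 + 3.2 + 375/3.7
= 286 + 6.11 + 3.20 + 101.35
= 396.66 mOsm/kg ≈ 396.7 mOsm/kg
Osmolar gap = measured − calculated = 401 − 396.7 = 4.3 mOsm/kg

4.3 mOsm/kg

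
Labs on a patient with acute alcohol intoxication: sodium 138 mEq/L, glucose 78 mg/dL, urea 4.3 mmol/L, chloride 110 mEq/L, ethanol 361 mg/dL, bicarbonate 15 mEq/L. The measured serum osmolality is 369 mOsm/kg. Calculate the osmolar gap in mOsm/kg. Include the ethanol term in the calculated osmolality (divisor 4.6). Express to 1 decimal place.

5.9 mOsm/kg

Calculated osmolality = 2·Na + glucose/18 + urea + ethanol/4.6
= 2·138 + 78/18 + 4.3 + 361/4.6
= 276 + 4.33 + 4.30 + 78.48
= 363.11 mOsm/kg ≈ 363.1 mOsm/kg
Osmolar gap = measured − calculated = 369 − 363.1 = 5.9 mOsm/kg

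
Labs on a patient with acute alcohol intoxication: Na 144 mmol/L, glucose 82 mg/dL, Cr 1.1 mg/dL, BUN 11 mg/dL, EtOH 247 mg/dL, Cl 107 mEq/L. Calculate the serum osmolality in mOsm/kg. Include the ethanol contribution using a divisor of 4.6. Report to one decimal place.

Calculated osmolality = 2·Na + glucose/18 + BUN/2.8 + ethanol/4.6
= 2·144 + 82/18 + 11/2.8 + 247/4.6
= 288 + 4.56 + 3.93 + 53.70
= 350.19 mOsm/kg

350.2 mOsm/kg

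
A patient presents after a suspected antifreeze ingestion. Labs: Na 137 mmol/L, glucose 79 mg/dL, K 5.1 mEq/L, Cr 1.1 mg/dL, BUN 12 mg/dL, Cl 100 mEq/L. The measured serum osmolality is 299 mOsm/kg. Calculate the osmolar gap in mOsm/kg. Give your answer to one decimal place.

Calculated osmolality = 2·Na + glucose/18 + BUN/2.8
= 2·137 + 79/18 + 12/2.8
= 274 + 4.39 + 4.29
= 282.68 mOsm/kg ≈ 282.7 mOsm/kg
Osmolar gap = measured − calculated = 299 − 282.7 = 16.3 mOsm/kg

16.3 mOsm/kg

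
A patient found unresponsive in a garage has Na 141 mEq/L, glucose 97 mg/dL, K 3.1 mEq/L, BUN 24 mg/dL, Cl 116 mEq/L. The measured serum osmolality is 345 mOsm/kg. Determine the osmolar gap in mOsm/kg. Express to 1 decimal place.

Calculated osmolality = 2·Na + glucose/18 + BUN/2.8
= 2·141 + 97/18 + 24/2.8
= 282 + 5.39 + 8.57
= 295.96 mOsm/kg ≈ 296.0 mOsm/kg
Osmolar gap = measured − calculated = 345 − 296.0 = 49.0 mOsm/kg

49.0 mOsm/kg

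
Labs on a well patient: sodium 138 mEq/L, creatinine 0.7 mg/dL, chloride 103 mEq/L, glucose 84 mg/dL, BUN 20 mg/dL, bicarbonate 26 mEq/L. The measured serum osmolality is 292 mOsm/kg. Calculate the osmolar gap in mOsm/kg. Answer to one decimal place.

4.2 mOsm/kg

Calculated osmolality = 2·Na + glucose/18 + BUN/2.8
= 2·138 + 84/18 + 20/2.8
= 276 + 4.67 + 7.14
= 287.81 mOsm/kg ≈ 287.8 mOsm/kg
Osmolar gap = measured − calculated = 292 − 287.8 = 4.2 mOsm/kg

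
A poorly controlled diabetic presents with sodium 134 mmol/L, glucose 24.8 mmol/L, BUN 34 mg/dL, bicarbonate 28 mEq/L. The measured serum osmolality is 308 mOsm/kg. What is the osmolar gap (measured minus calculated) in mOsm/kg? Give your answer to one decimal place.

3.1 mOsm/kg

Calculated osmolality = 2·Na + glucose + BUN/2.8
= 2·134 + 24.8 + 34/2.8
= 268 + 24.80 + 12.14
= 304.94 mOsm/kg ≈ 304.9 mOsm/kg
Osmolar gap = measured − calculated = 308 − 304.9 = 3.1 mOsm/kg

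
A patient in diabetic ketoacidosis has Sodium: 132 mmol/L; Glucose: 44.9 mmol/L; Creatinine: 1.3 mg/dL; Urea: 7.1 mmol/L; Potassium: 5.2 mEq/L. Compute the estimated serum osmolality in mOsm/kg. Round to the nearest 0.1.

316.0 mOsm/kg

Calculated osmolality = 2·Na + glucose + urea
= 2·132 + 44.9 + 7.1
= 264 + 44.90 + 7.10
= 316 mOsm/kg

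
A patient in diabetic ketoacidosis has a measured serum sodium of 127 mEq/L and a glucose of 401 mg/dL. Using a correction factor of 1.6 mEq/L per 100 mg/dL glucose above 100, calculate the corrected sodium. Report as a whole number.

Corrected Na = measured Na + 1.6 · (glucose − 100)/100
= 127 + 1.6 · (401 − 100)/100
= 127 + 4.8
= 131.8 mEq/L

132 mEq/L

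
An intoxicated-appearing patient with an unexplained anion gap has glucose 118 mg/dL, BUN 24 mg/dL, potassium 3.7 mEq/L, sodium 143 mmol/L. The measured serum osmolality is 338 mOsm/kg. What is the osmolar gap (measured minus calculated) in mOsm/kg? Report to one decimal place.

Calculated osmolality = 2·Na + glucose/18 + BUN/2.8
= 2·143 + 118/18 + 24/2.8
= 286 + 6.56 + 8.57
= 301.13 mOsm/kg ≈ 301.1 mOsm/kg
Osmolar gap = measured − calculated = 338 − 301.1 = 36.9 mOsm/kg

36.9 mOsm/kg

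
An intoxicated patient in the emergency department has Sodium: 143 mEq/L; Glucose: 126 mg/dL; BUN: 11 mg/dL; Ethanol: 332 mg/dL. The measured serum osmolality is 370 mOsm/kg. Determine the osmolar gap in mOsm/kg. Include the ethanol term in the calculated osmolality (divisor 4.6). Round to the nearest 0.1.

0.9 mOsm/kg

Calculated osmolality = 2·Na + glucose/18 + BUN/2.8 + ethanol/4.6
= 2·143 + 126/18 + 11/2.8 + 332/4.6
= 286 + 7 + 3.93 + 72.17
= 369.1 mOsm/kg ≈ 369.1 mOsm/kg
Osmolar gap = measured − calculated = 370 − 369.1 = 0.9 mOsm/kg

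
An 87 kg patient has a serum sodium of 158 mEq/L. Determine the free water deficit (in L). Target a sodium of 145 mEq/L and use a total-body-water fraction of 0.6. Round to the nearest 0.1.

TBW = 0.6 · 87 = 52.2 L
Free water deficit = TBW · (Na/145 − 1)
= 52.2 · (158/145 − 1)
= 52.2 · 0.0897
= 4.68 L

4.7 L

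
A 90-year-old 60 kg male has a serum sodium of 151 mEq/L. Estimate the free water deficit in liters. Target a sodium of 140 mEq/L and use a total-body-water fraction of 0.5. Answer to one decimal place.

TBW = 0.5 · 60 = 30 L
Free water deficit = TBW · (Na/140 − 1)
= 30 · (151/140 − 1)
= 30 · 0.0786
= 2.36 L

2.4 L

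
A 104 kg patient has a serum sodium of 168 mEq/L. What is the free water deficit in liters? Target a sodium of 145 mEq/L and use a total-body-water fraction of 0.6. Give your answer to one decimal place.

TBW = 0.6 · 104 = 62.4 L
Free water deficit = TBW · (Na/145 − 1)
= 62.4 · (168/145 − 1)
= 62.4 · 0.1586
= 9.9 L

9.9 L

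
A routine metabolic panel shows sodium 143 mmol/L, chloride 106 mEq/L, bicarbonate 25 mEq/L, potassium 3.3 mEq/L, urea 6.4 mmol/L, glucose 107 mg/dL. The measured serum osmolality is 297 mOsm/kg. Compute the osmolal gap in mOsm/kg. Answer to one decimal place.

Calculated osmolality = 2·Na + glucose/18 + urea
= 2·143 + 107/18 + 6.4
= 286 + 5.94 + 6.40
= 298.34 mOsm/kg ≈ 298.3 mOsm/kg
Osmolar gap = measured − calculated = 297 − 298.3 = -1.3 mOsm/kg

-1.3 mOsm/kg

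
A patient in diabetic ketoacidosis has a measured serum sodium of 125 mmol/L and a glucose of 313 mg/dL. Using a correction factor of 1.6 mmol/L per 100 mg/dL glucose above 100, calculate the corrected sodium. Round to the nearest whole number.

128 mmol/L

Corrected Na = measured Na + 1.6 · (glucose − 100)/100
= 125 + 1.6 · (313 − 100)/100
= 125 + 3.4
= 128.4 mmol/L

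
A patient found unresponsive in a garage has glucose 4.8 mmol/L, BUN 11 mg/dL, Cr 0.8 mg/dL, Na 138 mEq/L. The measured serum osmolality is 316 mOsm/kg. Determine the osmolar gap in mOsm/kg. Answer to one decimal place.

31.3 mOsm/kg

Calculated osmolality = 2·Na + glucose + BUN/2.8
= 2·138 + 4.8 + 11/2.8
= 276 + 4.80 + 3.93
= 284.73 mOsm/kg ≈ 284.7 mOsm/kg
Osmolar gap = measured − calculated = 316 − 284.7 = 31.3 mOsm/kg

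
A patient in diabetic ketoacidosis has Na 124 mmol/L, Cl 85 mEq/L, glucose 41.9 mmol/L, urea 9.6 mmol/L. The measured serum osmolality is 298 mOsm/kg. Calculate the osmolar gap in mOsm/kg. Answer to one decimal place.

-1.5 mOsm/kg

Calculated osmolality = 2·Na + glucose + urea
= 2·124 + 41.9 + 9.6
= 248 + 41.90 + 9.60
= 299.5 mOsm/kg ≈ 299.5 mOsm/kg
Osmolar gap = measured − calculated = 298 − 299.5 = -1.5 mOsm/kg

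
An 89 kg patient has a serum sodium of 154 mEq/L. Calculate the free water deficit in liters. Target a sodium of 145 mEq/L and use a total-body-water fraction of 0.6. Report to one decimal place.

3.3 L

TBW = 0.6 · 89 = 53.4 L
Free water deficit = TBW · (Na/145 − 1)
= 53.4 · (154/145 − 1)
= 53.4 · 0.0621
= 3.32 L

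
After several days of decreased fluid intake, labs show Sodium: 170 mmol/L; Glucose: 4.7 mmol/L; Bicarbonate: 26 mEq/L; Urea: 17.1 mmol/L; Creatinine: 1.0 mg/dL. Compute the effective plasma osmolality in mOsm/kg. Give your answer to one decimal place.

Effective osmolality excludes urea (freely permeant across cell membranes):
2·Na + glucose
= 2·170 + 4.7
= 340 + 4.7
= 344.7 mOsm/kg

344.7 mOsm/kg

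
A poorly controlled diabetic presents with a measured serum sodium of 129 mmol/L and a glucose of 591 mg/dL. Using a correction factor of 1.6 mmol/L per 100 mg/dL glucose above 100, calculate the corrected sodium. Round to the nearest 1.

Corrected Na = measured Na + 1.6 · (glucose − 100)/100
= 129 + 1.6 · (591 − 100)/100
= 129 + 7.9
= 136.9 mmol/L

137 mmol/L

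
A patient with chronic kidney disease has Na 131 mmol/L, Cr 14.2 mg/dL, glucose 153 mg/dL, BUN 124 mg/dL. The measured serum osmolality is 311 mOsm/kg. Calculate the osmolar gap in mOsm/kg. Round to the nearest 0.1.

Calculated osmolality = 2·Na + glucose/18 + BUN/2.8
= 2·131 + 153/18 + 124/2.8
= 262 + 8.50 + 44.29
= 314.79 mOsm/kg ≈ 314.8 mOsm/kg
Osmolar gap = measured − calculated = 311 − 314.8 = -3.8 mOsm/kg

-3.8 mOsm/kg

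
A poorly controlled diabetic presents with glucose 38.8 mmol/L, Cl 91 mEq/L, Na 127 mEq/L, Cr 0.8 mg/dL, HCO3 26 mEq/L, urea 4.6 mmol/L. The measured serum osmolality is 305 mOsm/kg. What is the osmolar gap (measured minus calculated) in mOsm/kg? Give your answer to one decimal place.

Calculated osmolality = 2·Na + glucose + urea
= 2·127 + 38.8 + 4.6
= 254 + 38.80 + 4.60
= 297.4 mOsm/kg ≈ 297.4 mOsm/kg
Osmolar gap = measured − calculated = 305 − 297.4 = 7.6 mOsm/kg

7.6 mOsm/kg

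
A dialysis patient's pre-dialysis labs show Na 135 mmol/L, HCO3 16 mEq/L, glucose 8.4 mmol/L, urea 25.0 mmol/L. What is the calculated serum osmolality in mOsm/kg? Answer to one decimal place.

303.4 mOsm/kg

Calculated osmolality = 2·Na + glucose + urea
= 2·135 + 8.4 + 25
= 270 + 8.40 + 25
= 303.4 mOsm/kg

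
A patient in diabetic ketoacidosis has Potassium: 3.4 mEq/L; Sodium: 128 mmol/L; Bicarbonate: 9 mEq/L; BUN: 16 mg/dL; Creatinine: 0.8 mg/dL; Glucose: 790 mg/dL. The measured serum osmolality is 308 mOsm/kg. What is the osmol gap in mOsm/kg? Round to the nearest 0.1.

Calculated osmolality = 2·Na + glucose/18 + BUN/2.8
= 2·128 + 790/18 + 16/2.8
= 256 + 43.89 + 5.71
= 305.6 mOsm/kg ≈ 305.6 mOsm/kg
Osmolar gap = measured − calculated = 308 − 305.6 = 2.4 mOsm/kg

2.4 mOsm/kg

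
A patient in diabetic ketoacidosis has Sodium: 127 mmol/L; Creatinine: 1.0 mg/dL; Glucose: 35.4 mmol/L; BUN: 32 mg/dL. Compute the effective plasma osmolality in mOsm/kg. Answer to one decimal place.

289.4 mOsm/kg

Effective osmolality excludes urea (freely permeant across cell membranes):
2·Na + glucose
= 2·127 + 35.4
= 254 + 35.4
= 289.4 mOsm/kg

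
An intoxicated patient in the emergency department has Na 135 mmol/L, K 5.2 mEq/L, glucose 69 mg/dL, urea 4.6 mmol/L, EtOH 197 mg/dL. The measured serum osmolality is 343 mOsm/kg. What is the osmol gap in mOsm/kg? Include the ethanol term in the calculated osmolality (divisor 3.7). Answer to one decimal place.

11.3 mOsm/kg

Calculated osmolality = 2·Na + glucose/18 + urea + ethanol/3.7
= 2·135 + 69/18 + 4.6 + 197/3.7
= 270 + 3.83 + 4.60 + 53.24
= 331.67 mOsm/kg ≈ 331.7 mOsm/kg
Osmolar gap = measured − calculated = 343 − 331.7 = 11.3 mOsm/kg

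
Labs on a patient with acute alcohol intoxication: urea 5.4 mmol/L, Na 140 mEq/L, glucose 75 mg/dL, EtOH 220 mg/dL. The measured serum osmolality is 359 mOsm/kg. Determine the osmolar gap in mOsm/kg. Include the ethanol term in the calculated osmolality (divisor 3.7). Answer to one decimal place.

Calculated osmolality = 2·Na + glucose/18 + urea + ethanol/3.7
= 2·140 + 75/18 + 5.4 + 220/3.7
= 280 + 4.17 + 5.40 + 59.46
= 349.03 mOsm/kg ≈ 349.0 mOsm/kg
Osmolar gap = measured − calculated = 359 − 349.0 = 10.0 mOsm/kg

10.0 mOsm/kg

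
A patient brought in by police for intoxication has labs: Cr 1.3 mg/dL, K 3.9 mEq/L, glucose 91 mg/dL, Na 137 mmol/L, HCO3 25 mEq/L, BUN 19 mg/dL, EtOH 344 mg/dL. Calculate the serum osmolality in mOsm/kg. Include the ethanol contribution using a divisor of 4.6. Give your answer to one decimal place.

360.6 mOsm/kg

Calculated osmolality = 2·Na + glucose/18 + BUN/2.8 + ethanol/4.6
= 2·137 + 91/18 + 19/2.8 + 344/4.6
= 274 + 5.06 + 6.79 + 74.78
= 360.63 mOsm/kg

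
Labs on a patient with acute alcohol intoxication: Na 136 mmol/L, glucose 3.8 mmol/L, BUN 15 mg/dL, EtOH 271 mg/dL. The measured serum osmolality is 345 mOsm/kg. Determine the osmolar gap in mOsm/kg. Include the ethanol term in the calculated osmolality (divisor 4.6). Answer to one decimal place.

4.9 mOsm/kg

Calculated osmolality = 2·Na + glucose + BUN/2.8 + ethanol/4.6
= 2·136 + 3.8 + 15/2.8 + 271/4.6
= 272 + 3.80 + 5.36 + 58.91
= 340.07 mOsm/kg ≈ 340.1 mOsm/kg
Osmolar gap = measured − calculated = 345 − 340.1 = 4.9 mOsm/kg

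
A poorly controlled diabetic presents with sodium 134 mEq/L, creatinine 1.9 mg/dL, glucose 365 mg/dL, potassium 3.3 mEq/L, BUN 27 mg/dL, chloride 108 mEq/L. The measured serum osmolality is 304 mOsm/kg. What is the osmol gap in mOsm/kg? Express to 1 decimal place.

6.1 mOsm/kg

Calculated osmolality = 2·Na + glucose/18 + BUN/2.8
= 2·134 + 365/18 + 27/2.8
= 268 + 20.28 + 9.64
= 297.92 mOsm/kg ≈ 297.9 mOsm/kg
Osmolar gap = measured − calculated = 304 − 297.9 = 6.1 mOsm/kg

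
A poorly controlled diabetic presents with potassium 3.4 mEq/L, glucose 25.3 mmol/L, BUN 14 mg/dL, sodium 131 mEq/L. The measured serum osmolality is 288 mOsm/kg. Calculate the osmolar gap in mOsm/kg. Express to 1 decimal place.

Calculated osmolality = 2·Na + glucose + BUN/2.8
= 2·131 + 25.3 + 14/2.8
= 262 + 25.30 + 5
= 292.3 mOsm/kg ≈ 292.3 mOsm/kg
Osmolar gap = measured − calculated = 288 − 292.3 = -4.3 mOsm/kg

-4.3 mOsm/kg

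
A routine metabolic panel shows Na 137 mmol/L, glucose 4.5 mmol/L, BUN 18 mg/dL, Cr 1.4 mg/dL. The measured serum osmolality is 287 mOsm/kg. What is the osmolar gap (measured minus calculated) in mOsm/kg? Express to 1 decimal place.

2.1 mOsm/kg

Calculated osmolality = 2·Na + glucose + BUN/2.8
= 2·137 + 4.5 + 18/2.8
= 274 + 4.50 + 6.43
= 284.93 mOsm/kg ≈ 284.9 mOsm/kg
Osmolar gap = measured − calculated = 287 − 284.9 = 2.1 mOsm/kg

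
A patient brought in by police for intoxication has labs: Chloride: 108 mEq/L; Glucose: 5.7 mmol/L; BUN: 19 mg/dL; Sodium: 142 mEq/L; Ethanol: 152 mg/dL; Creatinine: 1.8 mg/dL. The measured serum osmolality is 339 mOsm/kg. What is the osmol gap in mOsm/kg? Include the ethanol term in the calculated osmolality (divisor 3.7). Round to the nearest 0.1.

1.4 mOsm/kg

Calculated osmolality = 2·Na + glucose + BUN/2.8 + ethanol/3.7
= 2·142 + 5.7 + 19/2.8 + 152/3.7
= 284 + 5.70 + 6.79 + 41.08
= 337.57 mOsm/kg ≈ 337.6 mOsm/kg
Osmolar gap = measured − calculated = 339 − 337.6 = 1.4 mOsm/kg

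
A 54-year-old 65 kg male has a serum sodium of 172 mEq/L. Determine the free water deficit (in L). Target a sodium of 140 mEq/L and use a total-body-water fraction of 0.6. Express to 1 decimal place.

8.9 L

TBW = 0.6 · 65 = 39 L
Free water deficit = TBW · (Na/140 − 1)
= 39 · (172/140 − 1)
= 39 · 0.2286
= 8.92 L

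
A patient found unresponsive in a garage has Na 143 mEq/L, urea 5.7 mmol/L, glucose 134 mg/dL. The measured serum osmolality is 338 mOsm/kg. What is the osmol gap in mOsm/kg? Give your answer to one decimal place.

38.9 mOsm/kg

Calculated osmolality = 2·Na + glucose/18 + urea
= 2·143 + 134/18 + 5.7
= 286 + 7.44 + 5.70
= 299.14 mOsm/kg ≈ 299.1 mOsm/kg
Osmolar gap = measured − calculated = 338 − 299.1 = 38.9 mOsm/kg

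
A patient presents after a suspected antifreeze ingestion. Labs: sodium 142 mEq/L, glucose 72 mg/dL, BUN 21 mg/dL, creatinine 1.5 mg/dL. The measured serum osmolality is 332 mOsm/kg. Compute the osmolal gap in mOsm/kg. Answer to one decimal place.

Calculated osmolality = 2·Na + glucose/18 + BUN/2.8
= 2·142 + 72/18 + 21/2.8
= 284 + 4 + 7.50
= 295.5 mOsm/kg ≈ 295.5 mOsm/kg
Osmolar gap = measured − calculated = 332 − 295.5 = 36.5 mOsm/kg

36.5 mOsm/kg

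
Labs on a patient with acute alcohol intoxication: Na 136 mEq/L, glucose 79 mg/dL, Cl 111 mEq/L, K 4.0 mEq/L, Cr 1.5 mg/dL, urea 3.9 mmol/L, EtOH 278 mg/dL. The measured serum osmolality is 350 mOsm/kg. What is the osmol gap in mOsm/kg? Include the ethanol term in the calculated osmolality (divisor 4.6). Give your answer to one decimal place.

9.3 mOsm/kg

Calculated osmolality = 2·Na + glucose/18 + urea + ethanol/4.6
= 2·136 + 79/18 + 3.9 + 278/4.6
= 272 + 4.39 + 3.90 + 60.43
= 340.72 mOsm/kg ≈ 340.7 mOsm/kg
Osmolar gap = measured − calculated = 350 − 340.7 = 9.3 mOsm/kg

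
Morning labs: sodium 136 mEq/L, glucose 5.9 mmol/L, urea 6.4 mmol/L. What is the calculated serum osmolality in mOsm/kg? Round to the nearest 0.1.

Calculated osmolality = 2·Na + glucose + urea
= 2·136 + 5.9 + 6.4
= 272 + 5.90 + 6.40
= 284.3 mOsm/kg

284.3 mOsm/kg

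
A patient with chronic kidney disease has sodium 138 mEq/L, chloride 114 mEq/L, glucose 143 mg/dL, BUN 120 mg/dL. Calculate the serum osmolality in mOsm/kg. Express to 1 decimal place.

326.8 mOsm/kg

Calculated osmolality = 2·Na + glucose/18 + BUN/2.8
= 2·138 + 143/18 + 120/2.8
= 276 + 7.94 + 42.86
= 326.8 mOsm/kg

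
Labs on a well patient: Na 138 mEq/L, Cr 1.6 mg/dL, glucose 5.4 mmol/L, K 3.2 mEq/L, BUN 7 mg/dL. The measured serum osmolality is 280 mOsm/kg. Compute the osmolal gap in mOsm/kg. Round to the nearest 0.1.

Calculated osmolality = 2·Na + glucose + BUN/2.8
= 2·138 + 5.4 + 7/2.8
= 276 + 5.40 + 2.50
= 283.9 mOsm/kg ≈ 283.9 mOsm/kg
Osmolar gap = measured − calculated = 280 − 283.9 = -3.9 mOsm/kg

-3.9 mOsm/kg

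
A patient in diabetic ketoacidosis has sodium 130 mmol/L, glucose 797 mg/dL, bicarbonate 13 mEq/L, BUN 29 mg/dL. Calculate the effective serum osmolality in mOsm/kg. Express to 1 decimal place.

Effective osmolality excludes urea (freely permeant across cell membranes):
2·Na + glucose/18
= 2·130 + 797/18
= 260 + 44.28
= 304.28 mOsm/kg

304.3 mOsm/kg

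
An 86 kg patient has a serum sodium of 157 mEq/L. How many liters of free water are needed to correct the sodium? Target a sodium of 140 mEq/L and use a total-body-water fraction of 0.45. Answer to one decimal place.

4.7 L

TBW = 0.45 · 86 = 38.7 L
Free water deficit = TBW · (Na/140 − 1)
= 38.7 · (157/140 − 1)
= 38.7 · 0.1214
= 4.7 L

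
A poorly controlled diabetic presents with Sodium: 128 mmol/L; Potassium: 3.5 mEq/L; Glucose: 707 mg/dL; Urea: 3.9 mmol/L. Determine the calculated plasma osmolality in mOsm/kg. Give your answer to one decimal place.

Calculated osmolality = 2·Na + glucose/18 + urea
= 2·128 + 707/18 + 3.9
= 256 + 39.28 + 3.90
= 299.18 mOsm/kg

299.2 mOsm/kg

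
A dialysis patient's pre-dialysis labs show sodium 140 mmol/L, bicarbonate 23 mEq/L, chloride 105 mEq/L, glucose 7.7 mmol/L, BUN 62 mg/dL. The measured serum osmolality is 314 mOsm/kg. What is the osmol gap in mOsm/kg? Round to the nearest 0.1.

4.2 mOsm/kg

Calculated osmolality = 2·Na + glucose + BUN/2.8
= 2·140 + 7.7 + 62/2.8
= 280 + 7.70 + 22.14
= 309.84 mOsm/kg ≈ 309.8 mOsm/kg
Osmolar gap = measured − calculated = 314 − 309.8 = 4.2 mOsm/kg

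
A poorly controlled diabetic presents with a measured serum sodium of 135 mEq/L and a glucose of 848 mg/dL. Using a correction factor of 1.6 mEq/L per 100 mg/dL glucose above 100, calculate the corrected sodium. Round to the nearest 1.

Corrected Na = measured Na + 1.6 · (glucose − 100)/100
= 135 + 1.6 · (848 − 100)/100
= 135 + 12
= 147 mEq/L

147 mEq/L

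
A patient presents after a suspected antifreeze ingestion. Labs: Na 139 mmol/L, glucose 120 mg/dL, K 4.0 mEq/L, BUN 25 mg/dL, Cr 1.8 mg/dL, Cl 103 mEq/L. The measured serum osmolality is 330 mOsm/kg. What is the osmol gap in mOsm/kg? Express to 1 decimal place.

Calculated osmolality = 2·Na + glucose/18 + BUN/2.8
= 2·139 + 120/18 + 25/2.8
= 278 + 6.67 + 8.93
= 293.6 mOsm/kg ≈ 293.6 mOsm/kg
Osmolar gap = measured − calculated = 330 − 293.6 = 36.4 mOsm/kg

36.4 mOsm/kg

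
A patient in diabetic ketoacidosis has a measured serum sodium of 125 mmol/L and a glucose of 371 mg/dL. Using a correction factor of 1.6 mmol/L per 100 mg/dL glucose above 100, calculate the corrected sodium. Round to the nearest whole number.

Corrected Na = measured Na + 1.6 · (glucose − 100)/100
= 125 + 1.6 · (371 − 100)/100
= 125 + 4.3
= 129.3 mmol/L

129 mmol/L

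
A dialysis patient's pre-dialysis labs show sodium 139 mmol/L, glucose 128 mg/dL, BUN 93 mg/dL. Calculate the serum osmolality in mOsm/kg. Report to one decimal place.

318.3 mOsm/kg

Calculated osmolality = 2·Na + glucose/18 + BUN/2.8
= 2·139 + 128/18 + 93/2.8
= 278 + 7.11 + 33.21
= 318.32 mOsm/kg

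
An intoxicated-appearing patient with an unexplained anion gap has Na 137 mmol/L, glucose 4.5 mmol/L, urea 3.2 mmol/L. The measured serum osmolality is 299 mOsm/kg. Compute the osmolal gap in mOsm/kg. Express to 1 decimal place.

17.3 mOsm/kg

Calculated osmolality = 2·Na + glucose + urea
= 2·137 + 4.5 + 3.2
= 274 + 4.50 + 3.20
= 281.7 mOsm/kg ≈ 281.7 mOsm/kg
Osmolar gap = measured − calculated = 299 − 281.7 = 17.3 mOsm/kg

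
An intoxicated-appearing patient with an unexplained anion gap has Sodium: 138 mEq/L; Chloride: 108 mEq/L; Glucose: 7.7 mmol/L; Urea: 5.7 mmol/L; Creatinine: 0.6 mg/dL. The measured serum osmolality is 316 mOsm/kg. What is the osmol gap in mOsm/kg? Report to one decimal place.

26.6 mOsm/kg

Calculated osmolality = 2·Na + glucose + urea
= 2·138 + 7.7 + 5.7
= 276 + 7.70 + 5.70
= 289.4 mOsm/kg ≈ 289.4 mOsm/kg
Osmolar gap = measured − calculated = 316 − 289.4 = 26.6 mOsm/kg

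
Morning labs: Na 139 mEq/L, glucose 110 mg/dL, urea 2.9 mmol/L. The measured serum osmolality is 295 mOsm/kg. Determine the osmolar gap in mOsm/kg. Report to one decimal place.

8.0 mOsm/kg

Calculated osmolality = 2·Na + glucose/18 + urea
= 2·139 + 110/18 + 2.9
= 278 + 6.11 + 2.90
= 287.01 mOsm/kg ≈ 287.0 mOsm/kg
Osmolar gap = measured − calculated = 295 − 287.0 = 8.0 mOsm/kg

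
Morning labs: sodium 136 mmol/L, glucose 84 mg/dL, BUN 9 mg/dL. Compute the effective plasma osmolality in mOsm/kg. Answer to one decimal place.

276.7 mOsm/kg

Effective osmolality excludes urea (freely permeant across cell membranes):
2·Na + glucose/18
= 2·136 + 84/18
= 272 + 4.67
= 276.67 mOsm/kg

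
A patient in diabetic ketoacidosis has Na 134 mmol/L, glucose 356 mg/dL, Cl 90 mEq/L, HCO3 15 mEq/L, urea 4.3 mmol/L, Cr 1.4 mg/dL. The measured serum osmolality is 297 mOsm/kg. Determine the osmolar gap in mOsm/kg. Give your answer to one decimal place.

Calculated osmolality = 2·Na + glucose/18 + urea
= 2·134 + 356/18 + 4.3
= 268 + 19.78 + 4.30
= 292.08 mOsm/kg ≈ 292.1 mOsm/kg
Osmolar gap = measured − calculated = 297 − 292.1 = 4.9 mOsm/kg

4.9 mOsm/kg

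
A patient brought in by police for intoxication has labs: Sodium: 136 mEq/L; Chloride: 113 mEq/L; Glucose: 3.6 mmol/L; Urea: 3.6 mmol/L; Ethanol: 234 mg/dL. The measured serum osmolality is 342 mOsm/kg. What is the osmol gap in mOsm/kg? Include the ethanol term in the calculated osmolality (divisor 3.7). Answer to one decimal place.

Calculated osmolality = 2·Na + glucose + urea + ethanol/3.7
= 2·136 + 3.6 + 3.6 + 234/3.7
= 272 + 3.60 + 3.60 + 63.24
= 342.44 mOsm/kg ≈ 342.4 mOsm/kg
Osmolar gap = measured − calculated = 342 − 342.4 = -0.4 mOsm/kg

-0.4 mOsm/kg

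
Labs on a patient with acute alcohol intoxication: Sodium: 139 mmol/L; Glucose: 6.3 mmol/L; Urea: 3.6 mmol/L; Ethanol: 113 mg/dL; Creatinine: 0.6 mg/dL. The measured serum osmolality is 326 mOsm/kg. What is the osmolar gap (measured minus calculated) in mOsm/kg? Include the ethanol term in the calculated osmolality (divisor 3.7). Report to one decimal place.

Calculated osmolality = 2·Na + glucose + urea + ethanol/3.7
= 2·139 + 6.3 + 3.6 + 113/3.7
= 278 + 6.30 + 3.60 + 30.54
= 318.44 mOsm/kg ≈ 318.4 mOsm/kg
Osmolar gap = measured − calculated = 326 − 318.4 = 7.6 mOsm/kg

7.6 mOsm/kg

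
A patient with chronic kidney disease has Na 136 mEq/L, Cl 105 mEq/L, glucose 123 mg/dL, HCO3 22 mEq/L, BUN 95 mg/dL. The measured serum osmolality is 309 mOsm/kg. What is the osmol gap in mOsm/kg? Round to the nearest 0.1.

-3.8 mOsm/kg

Calculated osmolality = 2·Na + glucose/18 + BUN/2.8
= 2·136 + 123/18 + 95/2.8
= 272 + 6.83 + 33.93
= 312.76 mOsm/kg ≈ 312.8 mOsm/kg
Osmolar gap = measured − calculated = 309 − 312.8 = -3.8 mOsm/kg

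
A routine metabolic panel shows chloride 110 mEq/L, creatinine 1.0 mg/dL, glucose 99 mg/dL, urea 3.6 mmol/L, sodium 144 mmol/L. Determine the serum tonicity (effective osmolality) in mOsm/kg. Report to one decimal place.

293.5 mOsm/kg

Effective osmolality excludes urea (freely permeant across cell membranes):
2·Na + glucose/18
= 2·144 + 99/18
= 288 + 5.5
= 293.5 mOsm/kg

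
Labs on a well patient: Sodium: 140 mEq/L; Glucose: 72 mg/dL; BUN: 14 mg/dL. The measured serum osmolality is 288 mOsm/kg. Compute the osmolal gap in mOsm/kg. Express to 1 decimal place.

Calculated osmolality = 2·Na + glucose/18 + BUN/2.8
= 2·140 + 72/18 + 14/2.8
= 280 + 4 + 5
= 289 mOsm/kg ≈ 289.0 mOsm/kg
Osmolar gap = measured − calculated = 288 − 289.0 = -1.0 mOsm/kg

-1.0 mOsm/kg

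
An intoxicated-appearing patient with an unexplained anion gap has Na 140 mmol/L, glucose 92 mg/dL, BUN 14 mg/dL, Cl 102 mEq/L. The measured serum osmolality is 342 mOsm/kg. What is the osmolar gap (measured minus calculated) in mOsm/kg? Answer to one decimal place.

Calculated osmolality = 2·Na + glucose/18 + BUN/2.8
= 2·140 + 92/18 + 14/2.8
= 280 + 5.11 + 5
= 290.11 mOsm/kg ≈ 290.1 mOsm/kg
Osmolar gap = measured − calculated = 342 − 290.1 = 51.9 mOsm/kg

51.9 mOsm/kg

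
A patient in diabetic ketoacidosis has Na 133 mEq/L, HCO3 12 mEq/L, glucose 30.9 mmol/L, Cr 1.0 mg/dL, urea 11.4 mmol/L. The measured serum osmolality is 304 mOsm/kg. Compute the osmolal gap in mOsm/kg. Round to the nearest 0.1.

Calculated osmolality = 2·Na + glucose + urea
= 2·133 + 30.9 + 11.4
= 266 + 30.90 + 11.40
= 308.3 mOsm/kg ≈ 308.3 mOsm/kg
Osmolar gap = measured − calculated = 304 − 308.3 = -4.3 mOsm/kg

-4.3 mOsm/kg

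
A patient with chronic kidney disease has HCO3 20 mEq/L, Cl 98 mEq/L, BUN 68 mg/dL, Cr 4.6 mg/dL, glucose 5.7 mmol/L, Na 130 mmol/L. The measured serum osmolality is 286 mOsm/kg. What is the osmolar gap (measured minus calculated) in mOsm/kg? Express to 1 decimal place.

Calculated osmolality = 2·Na + glucose + BUN/2.8
= 2·130 + 5.7 + 68/2.8
= 260 + 5.70 + 24.29
= 289.99 mOsm/kg ≈ 290.0 mOsm/kg
Osmolar gap = measured − calculated = 286 − 290.0 = -4.0 mOsm/kg

-4.0 mOsm/kg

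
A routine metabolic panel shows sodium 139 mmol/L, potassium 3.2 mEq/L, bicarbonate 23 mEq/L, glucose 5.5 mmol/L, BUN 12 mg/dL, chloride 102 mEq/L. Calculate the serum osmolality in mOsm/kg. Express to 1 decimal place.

287.8 mOsm/kg

Calculated osmolality = 2·Na + glucose + BUN/2.8
= 2·139 + 5.5 + 12/2.8
= 278 + 5.50 + 4.29
= 287.79 mOsm/kg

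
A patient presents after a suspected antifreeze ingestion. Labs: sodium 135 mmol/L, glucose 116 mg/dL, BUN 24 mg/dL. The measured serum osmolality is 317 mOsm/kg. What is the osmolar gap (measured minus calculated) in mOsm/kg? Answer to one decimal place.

32.0 mOsm/kg

Calculated osmolality = 2·Na + glucose/18 + BUN/2.8
= 2·135 + 116/18 + 24/2.8
= 270 + 6.44 + 8.57
= 285.01 mOsm/kg ≈ 285.0 mOsm/kg
Osmolar gap = measured − calculated = 317 − 285.0 = 32.0 mOsm/kg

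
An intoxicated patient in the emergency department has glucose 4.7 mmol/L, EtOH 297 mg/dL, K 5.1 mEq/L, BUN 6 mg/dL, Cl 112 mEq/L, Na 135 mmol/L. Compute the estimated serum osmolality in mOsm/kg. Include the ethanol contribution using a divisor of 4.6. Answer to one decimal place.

Calculated osmolality = 2·Na + glucose + BUN/2.8 + ethanol/4.6
= 2·135 + 4.7 + 6/2.8 + 297/4.6
= 270 + 4.70 + 2.14 + 64.57
= 341.41 mOsm/kg

341.4 mOsm/kg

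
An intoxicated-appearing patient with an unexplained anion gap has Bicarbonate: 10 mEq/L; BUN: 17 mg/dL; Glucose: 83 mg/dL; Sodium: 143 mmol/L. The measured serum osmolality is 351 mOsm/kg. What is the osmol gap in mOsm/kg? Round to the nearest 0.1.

Calculated osmolality = 2·Na + glucose/18 + BUN/2.8
= 2·143 + 83/18 + 17/2.8
= 286 + 4.61 + 6.07
= 296.68 mOsm/kg ≈ 296.7 mOsm/kg
Osmolar gap = measured − calculated = 351 − 296.7 = 54.3 mOsm/kg

54.3 mOsm/kg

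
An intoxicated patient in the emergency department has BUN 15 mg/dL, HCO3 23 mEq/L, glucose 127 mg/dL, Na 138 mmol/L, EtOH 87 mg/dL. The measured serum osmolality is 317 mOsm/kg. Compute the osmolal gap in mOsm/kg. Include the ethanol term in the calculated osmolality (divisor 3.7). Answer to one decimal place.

5.1 mOsm/kg

Calculated osmolality = 2·Na + glucose/18 + BUN/2.8 + ethanol/3.7
= 2·138 + 127/18 + 15/2.8 + 87/3.7
= 276 + 7.06 + 5.36 + 23.51
= 311.93 mOsm/kg ≈ 311.9 mOsm/kg
Osmolar gap = measured − calculated = 317 − 311.9 = 5.1 mOsm/kg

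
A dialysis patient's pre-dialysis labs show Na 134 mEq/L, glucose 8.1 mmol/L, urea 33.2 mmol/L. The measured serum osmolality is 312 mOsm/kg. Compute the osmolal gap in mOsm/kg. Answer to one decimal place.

Calculated osmolality = 2·Na + glucose + urea
= 2·134 + 8.1 + 33.2
= 268 + 8.10 + 33.20
= 309.3 mOsm/kg ≈ 309.3 mOsm/kg
Osmolar gap = measured − calculated = 312 − 309.3 = 2.7 mOsm/kg

2.7 mOsm/kg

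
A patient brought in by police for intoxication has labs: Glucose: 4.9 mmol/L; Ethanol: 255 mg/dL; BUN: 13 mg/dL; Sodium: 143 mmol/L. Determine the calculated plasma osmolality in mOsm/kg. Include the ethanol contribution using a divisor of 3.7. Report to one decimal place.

364.5 mOsm/kg

Calculated osmolality = 2·Na + glucose + BUN/2.8 + ethanol/3.7
= 2·143 + 4.9 + 13/2.8 + 255/3.7
= 286 + 4.90 + 4.64 + 68.92
= 364.46 mOsm/kg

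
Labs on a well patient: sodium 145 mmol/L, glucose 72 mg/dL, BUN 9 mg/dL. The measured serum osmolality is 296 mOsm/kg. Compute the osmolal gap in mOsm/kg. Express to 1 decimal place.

-1.2 mOsm/kg

Calculated osmolality = 2·Na + glucose/18 + BUN/2.8
= 2·145 + 72/18 + 9/2.8
= 290 + 4 + 3.21
= 297.21 mOsm/kg ≈ 297.2 mOsm/kg
Osmolar gap = measured − calculated = 296 − 297.2 = -1.2 mOsm/kg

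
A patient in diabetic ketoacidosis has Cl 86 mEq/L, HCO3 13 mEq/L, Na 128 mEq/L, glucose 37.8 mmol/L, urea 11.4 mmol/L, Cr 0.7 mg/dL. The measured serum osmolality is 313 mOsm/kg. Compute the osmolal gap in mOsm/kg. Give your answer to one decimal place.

Calculated osmolality = 2·Na + glucose + urea
= 2·128 + 37.8 + 11.4
= 256 + 37.80 + 11.40
= 305.2 mOsm/kg ≈ 305.2 mOsm/kg
Osmolar gap = measured − calculated = 313 − 305.2 = 7.8 mOsm/kg

7.8 mOsm/kg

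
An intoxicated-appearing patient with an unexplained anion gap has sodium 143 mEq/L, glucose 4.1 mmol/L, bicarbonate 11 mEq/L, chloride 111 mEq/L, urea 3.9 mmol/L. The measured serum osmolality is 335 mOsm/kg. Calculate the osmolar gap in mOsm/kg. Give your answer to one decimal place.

41.0 mOsm/kg

Calculated osmolality = 2·Na + glucose + urea
= 2·143 + 4.1 + 3.9
= 286 + 4.10 + 3.90
= 294 mOsm/kg ≈ 294.0 mOsm/kg
Osmolar gap = measured − calculated = 335 − 294.0 = 41.0 mOsm/kg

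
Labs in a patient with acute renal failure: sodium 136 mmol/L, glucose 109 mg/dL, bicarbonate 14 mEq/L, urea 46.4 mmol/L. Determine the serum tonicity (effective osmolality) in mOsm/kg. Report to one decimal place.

278.1 mOsm/kg

Effective osmolality excludes urea (freely permeant across cell membranes):
2·Na + glucose/18
= 2·136 + 109/18
= 272 + 6.06
= 278.06 mOsm/kg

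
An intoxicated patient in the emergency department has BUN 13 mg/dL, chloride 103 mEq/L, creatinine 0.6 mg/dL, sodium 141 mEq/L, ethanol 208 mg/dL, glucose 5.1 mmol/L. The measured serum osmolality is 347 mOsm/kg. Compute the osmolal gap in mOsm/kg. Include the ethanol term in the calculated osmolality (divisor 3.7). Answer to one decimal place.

Calculated osmolality = 2·Na + glucose + BUN/2.8 + ethanol/3.7
= 2·141 + 5.1 + 13/2.8 + 208/3.7
= 282 + 5.10 + 4.64 + 56.22
= 347.96 mOsm/kg ≈ 348.0 mOsm/kg
Osmolar gap = measured − calculated = 347 − 348.0 = -1.0 mOsm/kg

-1.0 mOsm/kg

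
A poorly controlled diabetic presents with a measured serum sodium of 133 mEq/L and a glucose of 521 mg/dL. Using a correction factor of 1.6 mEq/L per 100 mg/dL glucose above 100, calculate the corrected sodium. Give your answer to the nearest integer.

140 mEq/L

Corrected Na = measured Na + 1.6 · (glucose − 100)/100
= 133 + 1.6 · (521 − 100)/100
= 133 + 6.7
= 139.7 mEq/L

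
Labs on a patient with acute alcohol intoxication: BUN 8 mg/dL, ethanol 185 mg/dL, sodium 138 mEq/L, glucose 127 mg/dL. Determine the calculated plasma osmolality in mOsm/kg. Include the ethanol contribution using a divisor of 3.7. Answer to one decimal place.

Calculated osmolality = 2·Na + glucose/18 + BUN/2.8 + ethanol/3.7
= 2·138 + 127/18 + 8/2.8 + 185/3.7
= 276 + 7.06 + 2.86 + 50
= 335.92 mOsm/kg

335.9 mOsm/kg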